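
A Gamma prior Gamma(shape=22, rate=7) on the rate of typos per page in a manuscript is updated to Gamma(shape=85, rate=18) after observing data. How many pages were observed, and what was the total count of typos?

n = 11 pages with total 63 typos

Gamma–Poisson conjugacy: posterior shape = α + Σxᵢ, posterior rate = β + n.
Matching: Σxᵢ = 85 − 22 = 63 and n = 18 − 7 = 11.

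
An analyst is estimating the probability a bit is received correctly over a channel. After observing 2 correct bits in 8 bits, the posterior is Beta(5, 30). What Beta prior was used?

Under Beta–binomial conjugacy the posterior parameters are (a+s, b+f).
Subtract the data counts: 5−2=3, 30−6=24.

Beta(3, 24)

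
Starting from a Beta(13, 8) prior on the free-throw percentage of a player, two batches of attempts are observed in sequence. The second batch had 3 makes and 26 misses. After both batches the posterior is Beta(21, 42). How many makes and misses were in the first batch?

5 makes and 8 misses

Because Beta–binomial updating is additive in the counts, the combined data contributed (α_post−α_prior, β_post−β_prior) successes and failures.
Total across both batches: 21−13=8 makes, 42−8=34 misses.
Subtract the second batch: 8−3=5 makes and 34−26=8 misses.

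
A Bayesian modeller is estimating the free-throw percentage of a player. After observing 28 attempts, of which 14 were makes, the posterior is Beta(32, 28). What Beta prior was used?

Beta(18, 14)

Under Beta–binomial conjugacy the posterior parameters are (α+s, β+f).
So α = 32 − 14 = 18 and β = 28 − 14 = 14.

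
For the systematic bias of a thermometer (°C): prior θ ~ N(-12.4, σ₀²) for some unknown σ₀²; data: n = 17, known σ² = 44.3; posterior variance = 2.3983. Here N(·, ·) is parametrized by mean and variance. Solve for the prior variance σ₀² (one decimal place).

σ₀² = 30.1

For the Normal–Normal model with known σ², precisions add: τ_n = τ₀ + n/σ².
So 1/σ₀² = 1/2.3983 − 17/44.3 = 0.416962 − 0.383747 = 0.033215.
Hence σ₀² = 1/0.033215 ≈ 30.1.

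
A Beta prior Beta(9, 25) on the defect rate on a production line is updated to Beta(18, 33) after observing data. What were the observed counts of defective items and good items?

9 defective items and 8 good items

Beta is conjugate to the binomial likelihood: posterior = Beta(α+s, β+f).
Match parameters: s=18−9=9, f=33−25=8.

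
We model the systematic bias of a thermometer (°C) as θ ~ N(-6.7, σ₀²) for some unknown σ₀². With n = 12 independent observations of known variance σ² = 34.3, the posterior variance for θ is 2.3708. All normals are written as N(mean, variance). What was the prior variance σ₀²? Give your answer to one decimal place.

For the Normal–Normal model with known σ², precisions add: τ_n = τ₀ + n/σ².
So 1/σ₀² = 1/2.3708 − 12/34.3 = 0.421799 − 0.349854 = 0.071945.
Hence σ₀² = 1/0.071945 ≈ 13.9.

σ₀² = 13.9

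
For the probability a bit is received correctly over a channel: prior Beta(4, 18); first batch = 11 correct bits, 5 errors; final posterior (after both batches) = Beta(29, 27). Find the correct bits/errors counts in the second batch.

Sequential conjugate updates are equivalent to a single update on the pooled data, so total successes = posterior α − prior α and total failures = posterior β − prior β.
Total across both batches: 29−4=25 correct bits, 27−18=9 errors.
Subtract the first batch: 25−11=14 correct bits and 9−5=4 errors.

14 correct bits and 4 errors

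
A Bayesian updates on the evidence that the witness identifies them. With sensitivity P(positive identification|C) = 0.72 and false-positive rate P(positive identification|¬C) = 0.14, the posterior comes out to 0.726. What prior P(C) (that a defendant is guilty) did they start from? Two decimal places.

P(C) = 0.34

Bayes' rule in odds form gives O(C|E) = O(C)·[P(E|C)/P(E|¬C)], hence O(C) = O(C|E)/LR.
Posterior odds = 0.726/(1−0.726) = 2.6496. LR = 0.72/0.14 = 5.1429.
Prior odds = 2.6496/5.1429 = 0.5152, so P(C) = 0.5152/(1+0.5152) ≈ 0.34.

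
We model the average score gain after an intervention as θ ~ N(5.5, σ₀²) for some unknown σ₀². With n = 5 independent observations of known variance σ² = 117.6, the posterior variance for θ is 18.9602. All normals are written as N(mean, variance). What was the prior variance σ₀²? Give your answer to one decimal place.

σ₀² = 97.8

Posterior precision equals prior precision plus data precision: 1/σ_n² = 1/σ₀² + n/σ².
So 1/σ₀² = 1/18.9602 − 5/117.6 = 0.052742 − 0.042517 = 0.010225.
Hence σ₀² = 1/0.010225 ≈ 97.8.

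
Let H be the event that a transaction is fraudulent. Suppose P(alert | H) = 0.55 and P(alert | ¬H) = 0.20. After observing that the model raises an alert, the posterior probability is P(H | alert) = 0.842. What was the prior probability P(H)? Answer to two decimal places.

P(H) = 0.66

Bayes' rule in odds form gives O(H|E) = O(H)·[P(E|H)/P(E|¬H)], hence O(H) = O(H|E)/LR.
Posterior odds = 0.842/(1−0.842) = 5.3291. LR = 0.55/0.20 = 2.7500.
Prior odds = 5.3291/2.7500 = 1.9379, so P(H) = 1.9379/(1+1.9379) ≈ 0.66.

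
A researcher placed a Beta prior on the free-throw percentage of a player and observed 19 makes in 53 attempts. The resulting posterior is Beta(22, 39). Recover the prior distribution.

Beta(3, 5)

A Beta(α, β) prior with s successes and f failures in binomial data gives a Beta(α+s, β+f) posterior.
So α = 22 − 19 = 3 and β = 39 − 34 = 5.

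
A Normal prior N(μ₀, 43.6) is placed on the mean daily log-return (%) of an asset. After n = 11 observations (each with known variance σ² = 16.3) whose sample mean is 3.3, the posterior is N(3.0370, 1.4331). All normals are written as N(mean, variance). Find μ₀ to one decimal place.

μ₀ = -4.7

The posterior mean is a precision-weighted average: μ_n = (τ₀μ₀ + τ_data·x̄)/(τ₀+τ_data), with τ₀=1/σ₀² and τ_data=n/σ².
Here τ₀ = 1/43.6 = 0.022936 and τ_data = 11/16.3 = 0.674847, so τ_n = 0.697783.
Rearranging for μ₀: μ₀ = (μ_n·τ_n − τ_data·x̄)/τ₀ = (3.0370·0.697783 − 0.674847·3.3) / 0.022936 = -0.107828/0.022936 ≈ -4.7.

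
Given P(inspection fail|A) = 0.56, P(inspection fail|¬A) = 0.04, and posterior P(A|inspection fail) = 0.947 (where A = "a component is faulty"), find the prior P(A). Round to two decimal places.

In odds form, posterior odds = prior odds × likelihood ratio, so prior odds = posterior odds ÷ LR.
Posterior odds = 0.947/(1−0.947) = 17.8679. LR = 0.56/0.04 = 14.0000.
Prior odds = 17.8679/14.0000 = 1.2763, so P(A) = 1.2763/(1+1.2763) ≈ 0.56.

P(A) = 0.56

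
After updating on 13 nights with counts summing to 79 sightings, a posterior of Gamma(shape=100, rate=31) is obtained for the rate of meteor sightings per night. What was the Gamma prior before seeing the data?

Gamma–Poisson conjugacy: posterior shape = α + Σxᵢ, posterior rate = β + n.
So α = 100 − 79 = 21 and β = 31 − 13 = 18.

Gamma(shape=21, rate=18)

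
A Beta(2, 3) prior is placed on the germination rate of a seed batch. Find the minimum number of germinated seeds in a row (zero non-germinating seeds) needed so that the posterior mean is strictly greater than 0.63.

After k germinated seeds and 0 non-germinating seeds the posterior is Beta(2+k, 3), with mean (2+k)/(2+3+k).
Set (2+k)/(5+k) > 0.63 and solve: k > (0.63·5 − 2)/(1 − 0.63) = 3.108.
The smallest integer exceeding 3.108 is 4.

k = 4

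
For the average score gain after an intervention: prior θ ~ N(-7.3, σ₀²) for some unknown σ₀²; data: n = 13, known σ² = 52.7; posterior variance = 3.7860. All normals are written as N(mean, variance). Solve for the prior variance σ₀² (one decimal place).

σ₀² = 57.3

For the Normal–Normal model with known σ², precisions add: τ_n = τ₀ + n/σ².
So 1/σ₀² = 1/3.7860 − 13/52.7 = 0.264131 − 0.246679 = 0.017452.
Hence σ₀² = 1/0.017452 ≈ 57.3.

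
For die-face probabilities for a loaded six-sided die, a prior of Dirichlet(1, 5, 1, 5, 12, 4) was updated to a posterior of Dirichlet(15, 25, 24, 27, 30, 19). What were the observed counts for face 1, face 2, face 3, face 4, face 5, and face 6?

counts (14, 20, 23, 22, 18, 15)

For a Dirichlet(α) prior with multinomial counts c, the posterior is Dirichlet(α + c) componentwise.
Counts are posterior − prior componentwise: 15−1=14, 25−5=20, 24−1=23, 27−5=22, 30−12=18, 19−4=15.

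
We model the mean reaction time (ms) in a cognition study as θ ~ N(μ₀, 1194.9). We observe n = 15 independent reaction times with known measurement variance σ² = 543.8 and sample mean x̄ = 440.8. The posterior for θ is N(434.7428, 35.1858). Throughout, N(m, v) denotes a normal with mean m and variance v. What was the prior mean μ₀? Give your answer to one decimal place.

With known observation variance, the Normal–Normal posterior has precision τ_n = τ₀ + n/σ² and mean μ_n = (τ₀μ₀ + (n/σ²)x̄)/τ_n.
Here τ₀ = 1/1194.9 = 0.000837 and τ_data = 15/543.8 = 0.027584, so τ_n = 0.028421.
Rearranging for μ₀: μ₀ = (μ_n·τ_n − τ_data·x̄)/τ₀ = (434.7428·0.028421 − 0.027584·440.8) / 0.000837 = 0.196798/0.000837 ≈ 235.1.

μ₀ = 235.1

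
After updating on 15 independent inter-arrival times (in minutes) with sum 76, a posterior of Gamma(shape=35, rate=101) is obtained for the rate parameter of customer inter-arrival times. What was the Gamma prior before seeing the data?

Gamma(shape=20, rate=25)

Gamma–exponential conjugacy: posterior shape = α + n, posterior rate = β + Σtᵢ.
So α = 35 − 15 = 20 and β = 101 − 76 = 25.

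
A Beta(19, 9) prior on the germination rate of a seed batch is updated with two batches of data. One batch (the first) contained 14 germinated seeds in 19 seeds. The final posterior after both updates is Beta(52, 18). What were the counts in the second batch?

19 germinated seeds and 4 non-germinating seeds

Sequential conjugate updates are equivalent to a single update on the pooled data, so total successes = posterior α − prior α and total failures = posterior β − prior β.
Total across both batches: 52−19=33 germinated seeds, 18−9=9 non-germinating seeds.
Subtract the first batch: 33−14=19 germinated seeds and 9−5=4 non-germinating seeds.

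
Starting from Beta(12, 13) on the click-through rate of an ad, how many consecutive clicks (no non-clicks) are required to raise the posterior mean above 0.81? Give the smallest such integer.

k = 44

After k clicks and 0 non-clicks the posterior is Beta(12+k, 13), with mean (12+k)/(12+13+k).
Set (12+k)/(25+k) > 0.81 and solve: k > (0.81·25 − 12)/(1 − 0.81) = 43.421.
The smallest integer exceeding 43.421 is 44, and checking k=44: (56)/(69) = 0.8116 > 0.81.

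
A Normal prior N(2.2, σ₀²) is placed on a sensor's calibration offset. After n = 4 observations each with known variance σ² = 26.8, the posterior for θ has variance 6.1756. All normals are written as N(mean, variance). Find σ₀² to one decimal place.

For the Normal–Normal model with known σ², precisions add: τ_n = τ₀ + n/σ².
So 1/σ₀² = 1/6.1756 − 4/26.8 = 0.161928 − 0.149254 = 0.012674.
Hence σ₀² = 1/0.012674 ≈ 78.9.

σ₀² = 78.9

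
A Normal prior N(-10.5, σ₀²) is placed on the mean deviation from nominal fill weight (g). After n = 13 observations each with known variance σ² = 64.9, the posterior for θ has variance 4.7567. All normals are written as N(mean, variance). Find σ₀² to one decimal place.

For the Normal–Normal model with known σ², precisions add: τ_n = τ₀ + n/σ².
So 1/σ₀² = 1/4.7567 − 13/64.9 = 0.210230 − 0.200308 = 0.009922.
Hence σ₀² = 1/0.009922 ≈ 100.8.

σ₀² = 100.8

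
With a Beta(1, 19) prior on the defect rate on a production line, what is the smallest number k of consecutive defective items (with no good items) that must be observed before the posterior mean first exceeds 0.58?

k = 26

After k defective items and 0 good items the posterior is Beta(1+k, 19), with mean (1+k)/(1+19+k).
Set (1+k)/(20+k) > 0.58 and solve: k > (0.58·20 − 1)/(1 − 0.58) = 25.238.
The smallest integer exceeding 25.238 is 26.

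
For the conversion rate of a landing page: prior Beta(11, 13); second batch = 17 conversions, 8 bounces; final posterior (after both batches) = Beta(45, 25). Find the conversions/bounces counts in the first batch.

17 conversions and 4 bounces

Sequential conjugate updates are equivalent to a single update on the pooled data, so total successes = posterior α − prior α and total failures = posterior β − prior β.
Total across both batches: 45−11=34 conversions, 25−13=12 bounces.
Subtract the second batch: 34−17=17 conversions and 12−8=4 bounces.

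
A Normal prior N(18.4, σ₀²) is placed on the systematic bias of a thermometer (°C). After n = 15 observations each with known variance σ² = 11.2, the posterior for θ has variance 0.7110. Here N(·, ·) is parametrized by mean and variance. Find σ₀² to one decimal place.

Posterior precision equals prior precision plus data precision: 1/σ_n² = 1/σ₀² + n/σ².
So 1/σ₀² = 1/0.7110 − 15/11.2 = 1.406470 − 1.339286 = 0.067184.
Hence σ₀² = 1/0.067184 ≈ 14.9.

σ₀² = 14.9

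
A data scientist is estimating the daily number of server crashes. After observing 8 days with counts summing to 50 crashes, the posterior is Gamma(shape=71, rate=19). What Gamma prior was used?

Gamma(shape=21, rate=11)

Gamma–Poisson conjugacy: posterior shape = α + Σxᵢ, posterior rate = β + n.
So α = 71 − 50 = 21 and β = 19 − 8 = 11.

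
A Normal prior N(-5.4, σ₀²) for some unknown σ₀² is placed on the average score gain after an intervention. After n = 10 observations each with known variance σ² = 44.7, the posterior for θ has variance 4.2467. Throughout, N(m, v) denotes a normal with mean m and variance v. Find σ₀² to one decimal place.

Posterior precision equals prior precision plus data precision: 1/σ_n² = 1/σ₀² + n/σ².
So 1/σ₀² = 1/4.2467 − 10/44.7 = 0.235477 − 0.223714 = 0.011763.
Hence σ₀² = 1/0.011763 ≈ 85.0.

σ₀² = 85.0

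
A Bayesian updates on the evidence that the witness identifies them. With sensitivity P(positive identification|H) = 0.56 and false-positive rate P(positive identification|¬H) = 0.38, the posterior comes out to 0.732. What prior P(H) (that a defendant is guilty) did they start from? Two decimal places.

In odds form, posterior odds = prior odds × likelihood ratio, so prior odds = posterior odds ÷ LR.
Posterior odds = 0.732/(1−0.732) = 2.7313. LR = 0.56/0.38 = 1.4737.
Prior odds = 2.7313/1.4737 = 1.8534, so P(H) = 1.8534/(1+1.8534) ≈ 0.65.

P(H) = 0.65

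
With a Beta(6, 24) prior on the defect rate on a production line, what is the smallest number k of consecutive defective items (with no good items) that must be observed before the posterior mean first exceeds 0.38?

k = 9

After k defective items and 0 good items the posterior is Beta(6+k, 24), with mean (6+k)/(6+24+k).
Set (6+k)/(30+k) > 0.38 and solve: k > (0.38·30 − 6)/(1 − 0.38) = 8.710.
The smallest integer exceeding 8.710 is 9, and checking k=9: (15)/(39) = 0.3846 > 0.38.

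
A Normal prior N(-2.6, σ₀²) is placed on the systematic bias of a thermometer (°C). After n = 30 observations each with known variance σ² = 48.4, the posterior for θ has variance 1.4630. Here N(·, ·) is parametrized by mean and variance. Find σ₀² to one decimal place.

σ₀² = 15.7

Posterior precision equals prior precision plus data precision: 1/σ_n² = 1/σ₀² + n/σ².
So 1/σ₀² = 1/1.4630 − 30/48.4 = 0.683527 − 0.619835 = 0.063692.
Hence σ₀² = 1/0.063692 ≈ 15.7.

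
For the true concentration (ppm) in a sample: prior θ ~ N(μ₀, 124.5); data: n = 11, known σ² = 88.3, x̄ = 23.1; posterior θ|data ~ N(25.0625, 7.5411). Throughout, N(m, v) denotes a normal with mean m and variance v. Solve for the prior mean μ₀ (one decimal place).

μ₀ = 55.5

With known observation variance, the Normal–Normal posterior has precision τ_n = τ₀ + n/σ² and mean μ_n = (τ₀μ₀ + (n/σ²)x̄)/τ_n.
Here τ₀ = 1/124.5 = 0.008032 and τ_data = 11/88.3 = 0.124575, so τ_n = 0.132607.
Rearranging for μ₀: μ₀ = (μ_n·τ_n − τ_data·x̄)/τ₀ = (25.0625·0.132607 − 0.124575·23.1) / 0.008032 = 0.445780/0.008032 ≈ 55.5.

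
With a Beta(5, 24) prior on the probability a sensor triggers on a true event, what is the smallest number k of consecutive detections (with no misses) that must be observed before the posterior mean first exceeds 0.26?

k = 4

After k detections and 0 misses the posterior is Beta(5+k, 24), with mean (5+k)/(5+24+k).
Set (5+k)/(29+k) > 0.26 and solve: k > (0.26·29 − 5)/(1 − 0.26) = 3.432.
The smallest integer exceeding 3.432 is 4.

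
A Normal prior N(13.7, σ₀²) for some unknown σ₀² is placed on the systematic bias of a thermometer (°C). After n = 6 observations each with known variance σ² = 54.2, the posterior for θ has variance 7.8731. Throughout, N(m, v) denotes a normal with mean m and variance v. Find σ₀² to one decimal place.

σ₀² = 61.3

Posterior precision equals prior precision plus data precision: 1/σ_n² = 1/σ₀² + n/σ².
So 1/σ₀² = 1/7.8731 − 6/54.2 = 0.127015 − 0.110701 = 0.016314.
Hence σ₀² = 1/0.016314 ≈ 61.3.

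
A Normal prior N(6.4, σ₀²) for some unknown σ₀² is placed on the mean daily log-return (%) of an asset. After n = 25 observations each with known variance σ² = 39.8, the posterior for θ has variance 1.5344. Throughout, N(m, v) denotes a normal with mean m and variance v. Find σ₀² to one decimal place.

Posterior precision equals prior precision plus data precision: 1/σ_n² = 1/σ₀² + n/σ².
So 1/σ₀² = 1/1.5344 − 25/39.8 = 0.651721 − 0.628141 = 0.023580.
Hence σ₀² = 1/0.023580 ≈ 42.4.

σ₀² = 42.4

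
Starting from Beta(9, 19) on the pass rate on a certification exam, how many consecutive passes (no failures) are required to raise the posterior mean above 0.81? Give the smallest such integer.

After k passes and 0 failures the posterior is Beta(9+k, 19), with mean (9+k)/(9+19+k).
Set (9+k)/(28+k) > 0.81 and solve: k > (0.81·28 − 9)/(1 − 0.81) = 72.000.
The smallest integer exceeding 72.000 is 73, and checking k=73: (82)/(101) = 0.8119 > 0.81.

k = 73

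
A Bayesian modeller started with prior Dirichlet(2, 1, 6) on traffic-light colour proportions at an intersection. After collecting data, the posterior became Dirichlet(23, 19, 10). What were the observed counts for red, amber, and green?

For a Dirichlet(α) prior with multinomial counts c, the posterior is Dirichlet(α + c) componentwise.
Counts are posterior − prior componentwise: 23−2=21, 19−1=18, 10−6=4.

counts (21, 18, 4)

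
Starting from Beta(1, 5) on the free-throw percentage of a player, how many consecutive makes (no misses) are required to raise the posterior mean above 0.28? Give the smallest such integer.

After k makes and 0 misses the posterior is Beta(1+k, 5), with mean (1+k)/(1+5+k).
Set (1+k)/(6+k) > 0.28 and solve: k > (0.28·6 − 1)/(1 − 0.28) = 0.944.
The smallest integer exceeding 0.944 is 1.

k = 1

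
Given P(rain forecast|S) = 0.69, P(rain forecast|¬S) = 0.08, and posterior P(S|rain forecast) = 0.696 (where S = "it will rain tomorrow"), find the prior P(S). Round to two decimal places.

In odds form, posterior odds = prior odds × likelihood ratio, so prior odds = posterior odds ÷ LR.
Posterior odds = 0.696/(1−0.696) = 2.2895. LR = 0.69/0.08 = 8.6250.
Prior odds = 2.2895/8.6250 = 0.2654, so P(S) = 0.2654/(1+0.2654) ≈ 0.21.

P(S) = 0.21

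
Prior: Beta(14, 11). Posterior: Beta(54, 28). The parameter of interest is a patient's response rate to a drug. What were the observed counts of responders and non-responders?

Under Beta–binomial conjugacy the posterior parameters are (α+s, β+f).
Match parameters: s=54−14=40, f=28−11=17.

40 responders and 17 non-responders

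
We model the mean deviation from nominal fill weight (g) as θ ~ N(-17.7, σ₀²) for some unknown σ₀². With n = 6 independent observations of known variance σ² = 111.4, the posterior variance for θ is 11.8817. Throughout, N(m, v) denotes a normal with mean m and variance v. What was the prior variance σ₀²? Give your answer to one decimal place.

σ₀² = 33.0

For the Normal–Normal model with known σ², precisions add: τ_n = τ₀ + n/σ².
So 1/σ₀² = 1/11.8817 − 6/111.4 = 0.084163 − 0.053860 = 0.030303.
Hence σ₀² = 1/0.030303 ≈ 33.0.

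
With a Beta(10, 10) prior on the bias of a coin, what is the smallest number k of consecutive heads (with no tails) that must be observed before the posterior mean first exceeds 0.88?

k = 64

After k heads and 0 tails the posterior is Beta(10+k, 10), with mean (10+k)/(10+10+k).
Set (10+k)/(20+k) > 0.88 and solve: k > (0.88·20 − 10)/(1 − 0.88) = 63.333.
The smallest integer exceeding 63.333 is 64.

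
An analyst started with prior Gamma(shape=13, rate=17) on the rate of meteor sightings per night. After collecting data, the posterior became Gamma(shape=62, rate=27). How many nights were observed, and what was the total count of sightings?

Gamma–Poisson conjugacy: posterior shape = α + Σxᵢ, posterior rate = β + n.
Matching: Σxᵢ = 62 − 13 = 49 and n = 27 − 17 = 10.

n = 10 nights with total 49 sightings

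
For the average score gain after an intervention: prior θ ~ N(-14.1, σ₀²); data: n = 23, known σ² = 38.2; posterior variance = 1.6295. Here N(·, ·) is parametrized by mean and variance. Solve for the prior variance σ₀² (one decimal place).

For the Normal–Normal model with known σ², precisions add: τ_n = τ₀ + n/σ².
So 1/σ₀² = 1/1.6295 − 23/38.2 = 0.613685 − 0.602094 = 0.011591.
Hence σ₀² = 1/0.011591 ≈ 86.3.

σ₀² = 86.3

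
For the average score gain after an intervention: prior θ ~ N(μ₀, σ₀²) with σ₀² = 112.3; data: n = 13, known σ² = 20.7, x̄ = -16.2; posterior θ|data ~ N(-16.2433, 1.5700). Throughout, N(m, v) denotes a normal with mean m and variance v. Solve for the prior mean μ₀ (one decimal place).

μ₀ = -19.3

The posterior mean is a precision-weighted average: μ_n = (τ₀μ₀ + τ_data·x̄)/(τ₀+τ_data), with τ₀=1/σ₀² and τ_data=n/σ².
Here τ₀ = 1/112.3 = 0.008905 and τ_data = 13/20.7 = 0.628019, so τ_n = 0.636924.
Rearranging for μ₀: μ₀ = (μ_n·τ_n − τ_data·x̄)/τ₀ = (-16.2433·0.636924 − 0.628019·-16.2) / 0.008905 = -0.171840/0.008905 ≈ -19.3.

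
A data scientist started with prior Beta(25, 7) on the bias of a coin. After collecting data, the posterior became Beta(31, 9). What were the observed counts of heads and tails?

6 heads and 2 tails

Under Beta–binomial conjugacy the posterior parameters are (α+s, β+f).
Match parameters: s=31−25=6, f=9−7=2.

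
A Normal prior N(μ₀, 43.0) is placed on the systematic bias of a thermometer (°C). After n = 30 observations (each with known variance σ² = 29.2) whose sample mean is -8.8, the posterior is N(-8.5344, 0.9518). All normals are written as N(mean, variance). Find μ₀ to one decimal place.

The posterior mean is a precision-weighted average: μ_n = (τ₀μ₀ + τ_data·x̄)/(τ₀+τ_data), with τ₀=1/σ₀² and τ_data=n/σ².
Here τ₀ = 1/43.0 = 0.023256 and τ_data = 30/29.2 = 1.027397, so τ_n = 1.050653.
Rearranging for μ₀: μ₀ = (μ_n·τ_n − τ_data·x̄)/τ₀ = (-8.5344·1.050653 − 1.027397·-8.8) / 0.023256 = 0.074401/0.023256 ≈ 3.2.

μ₀ = 3.2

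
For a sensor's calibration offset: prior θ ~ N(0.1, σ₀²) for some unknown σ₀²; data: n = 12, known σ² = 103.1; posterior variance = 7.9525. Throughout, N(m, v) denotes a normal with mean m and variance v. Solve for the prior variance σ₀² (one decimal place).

σ₀² = 106.9

For the Normal–Normal model with known σ², precisions add: τ_n = τ₀ + n/σ².
So 1/σ₀² = 1/7.9525 − 12/103.1 = 0.125747 − 0.116392 = 0.009355.
Hence σ₀² = 1/0.009355 ≈ 106.9.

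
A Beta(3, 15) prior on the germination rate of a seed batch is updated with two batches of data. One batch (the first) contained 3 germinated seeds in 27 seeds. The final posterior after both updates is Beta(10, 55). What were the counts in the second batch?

Because Beta–binomial updating is additive in the counts, the combined data contributed (α_post−α_prior, β_post−β_prior) successes and failures.
Total across both batches: 10−3=7 germinated seeds, 55−15=40 non-germinating seeds.
Subtract the first batch: 7−3=4 germinated seeds and 40−24=16 non-germinating seeds.

4 germinated seeds and 16 non-germinating seeds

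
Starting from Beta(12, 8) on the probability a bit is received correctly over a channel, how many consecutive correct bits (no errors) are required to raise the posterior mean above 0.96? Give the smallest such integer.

After k correct bits and 0 errors the posterior is Beta(12+k, 8), with mean (12+k)/(12+8+k).
Set (12+k)/(20+k) > 0.96 and solve: k > (0.96·20 − 12)/(1 − 0.96) = 180.000.
The smallest integer exceeding 180.000 is 181.

k = 181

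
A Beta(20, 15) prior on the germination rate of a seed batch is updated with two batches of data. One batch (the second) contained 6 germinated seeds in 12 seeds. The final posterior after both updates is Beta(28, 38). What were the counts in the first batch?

2 germinated seeds and 17 non-germinating seeds

Sequential conjugate updates are equivalent to a single update on the pooled data, so total successes = posterior α − prior α and total failures = posterior β − prior β.
Total across both batches: 28−20=8 germinated seeds, 38−15=23 non-germinating seeds.
Subtract the second batch: 8−6=2 germinated seeds and 23−6=17 non-germinating seeds.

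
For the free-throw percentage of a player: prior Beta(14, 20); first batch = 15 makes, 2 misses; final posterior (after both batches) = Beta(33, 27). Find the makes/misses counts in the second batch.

4 makes and 5 misses

Sequential conjugate updates are equivalent to a single update on the pooled data, so total successes = posterior α − prior α and total failures = posterior β − prior β.
Total across both batches: 33−14=19 makes, 27−20=7 misses.
Subtract the first batch: 19−15=4 makes and 7−2=5 misses.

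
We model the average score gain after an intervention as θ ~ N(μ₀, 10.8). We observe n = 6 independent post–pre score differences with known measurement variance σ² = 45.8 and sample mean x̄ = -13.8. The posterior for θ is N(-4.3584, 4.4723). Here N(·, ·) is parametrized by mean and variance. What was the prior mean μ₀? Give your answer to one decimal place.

μ₀ = 9.0

The posterior mean is a precision-weighted average: μ_n = (τ₀μ₀ + τ_data·x̄)/(τ₀+τ_data), with τ₀=1/σ₀² and τ_data=n/σ².
Here τ₀ = 1/10.8 = 0.092593 and τ_data = 6/45.8 = 0.131004, so τ_n = 0.223597.
Rearranging for μ₀: μ₀ = (μ_n·τ_n − τ_data·x̄)/τ₀ = (-4.3584·0.223597 − 0.131004·-13.8) / 0.092593 = 0.833330/0.092593 ≈ 9.0.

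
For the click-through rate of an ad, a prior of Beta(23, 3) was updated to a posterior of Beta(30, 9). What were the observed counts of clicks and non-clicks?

A Beta(α, β) prior with s successes and f failures in binomial data gives a Beta(α+s, β+f) posterior.
Match parameters: s=30−23=7, f=9−3=6.

7 clicks and 6 non-clicks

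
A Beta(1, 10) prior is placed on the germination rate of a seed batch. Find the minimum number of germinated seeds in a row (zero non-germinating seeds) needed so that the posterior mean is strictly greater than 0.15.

k = 1

After k germinated seeds and 0 non-germinating seeds the posterior is Beta(1+k, 10), with mean (1+k)/(1+10+k).
Set (1+k)/(11+k) > 0.15 and solve: k > (0.15·11 − 1)/(1 − 0.15) = 0.765.
The smallest integer exceeding 0.765 is 1.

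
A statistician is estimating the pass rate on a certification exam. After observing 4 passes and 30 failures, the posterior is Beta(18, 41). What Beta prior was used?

Beta(14, 11)

A Beta(α, β) prior with s successes and f failures in binomial data gives a Beta(α+s, β+f) posterior.
Subtract the data counts: 18−4=14, 41−30=11.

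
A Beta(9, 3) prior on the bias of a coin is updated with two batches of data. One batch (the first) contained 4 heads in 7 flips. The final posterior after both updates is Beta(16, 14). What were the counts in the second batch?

3 heads and 8 tails

Sequential conjugate updates are equivalent to a single update on the pooled data, so total successes = posterior α − prior α and total failures = posterior β − prior β.
Total across both batches: 16−9=7 heads, 14−3=11 tails.
Subtract the first batch: 7−4=3 heads and 11−3=8 tails.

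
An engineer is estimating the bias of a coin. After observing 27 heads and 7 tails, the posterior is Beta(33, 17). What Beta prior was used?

Beta is conjugate to the binomial likelihood: posterior = Beta(α+s, β+f).
So α = 33 − 27 = 6 and β = 17 − 7 = 10.

Beta(6, 10)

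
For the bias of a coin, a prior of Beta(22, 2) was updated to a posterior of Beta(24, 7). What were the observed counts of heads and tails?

A Beta(α, β) prior with s successes and f failures in binomial data gives a Beta(α+s, β+f) posterior.
Match parameters: s=24−22=2, f=7−2=5.

2 heads and 5 tails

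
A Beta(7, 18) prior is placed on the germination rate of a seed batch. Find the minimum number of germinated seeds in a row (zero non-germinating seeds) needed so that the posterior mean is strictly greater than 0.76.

k = 51

After k germinated seeds and 0 non-germinating seeds the posterior is Beta(7+k, 18), with mean (7+k)/(7+18+k).
Set (7+k)/(25+k) > 0.76 and solve: k > (0.76·25 − 7)/(1 − 0.76) = 50.000.
The smallest integer exceeding 50.000 is 51, and checking k=51: (58)/(76) = 0.7632 > 0.76.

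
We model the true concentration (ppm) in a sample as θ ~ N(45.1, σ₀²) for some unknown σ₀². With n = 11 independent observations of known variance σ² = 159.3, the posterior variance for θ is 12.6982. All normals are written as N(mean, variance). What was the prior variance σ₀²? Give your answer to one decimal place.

σ₀² = 103.1

For the Normal–Normal model with known σ², precisions add: τ_n = τ₀ + n/σ².
So 1/σ₀² = 1/12.6982 − 11/159.3 = 0.078751 − 0.069052 = 0.009699.
Hence σ₀² = 1/0.009699 ≈ 103.1.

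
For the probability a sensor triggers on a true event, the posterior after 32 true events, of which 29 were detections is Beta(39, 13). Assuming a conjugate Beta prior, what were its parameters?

Under Beta–binomial conjugacy the posterior parameters are (α+s, β+f).
Subtract the data counts: 39−29=10, 13−3=10.

Beta(10, 10)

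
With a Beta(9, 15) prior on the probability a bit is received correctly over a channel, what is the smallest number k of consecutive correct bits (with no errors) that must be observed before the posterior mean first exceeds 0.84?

After k correct bits and 0 errors the posterior is Beta(9+k, 15), with mean (9+k)/(9+15+k).
Set (9+k)/(24+k) > 0.84 and solve: k > (0.84·24 − 9)/(1 − 0.84) = 69.750.
The smallest integer exceeding 69.750 is 70, and checking k=70: (79)/(94) = 0.8404 > 0.84.

k = 70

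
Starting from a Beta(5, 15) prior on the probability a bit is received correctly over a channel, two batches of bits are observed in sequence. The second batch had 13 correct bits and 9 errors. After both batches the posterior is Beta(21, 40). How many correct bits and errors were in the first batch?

3 correct bits and 16 errors

Because Beta–binomial updating is additive in the counts, the combined data contributed (α_post−α_prior, β_post−β_prior) successes and failures.
Total across both batches: 21−5=16 correct bits, 40−15=25 errors.
Subtract the second batch: 16−13=3 correct bits and 25−9=16 errors.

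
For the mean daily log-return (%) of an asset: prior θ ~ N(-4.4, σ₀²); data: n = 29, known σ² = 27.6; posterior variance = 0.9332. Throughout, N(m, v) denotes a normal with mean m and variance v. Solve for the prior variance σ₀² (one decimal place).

For the Normal–Normal model with known σ², precisions add: τ_n = τ₀ + n/σ².
So 1/σ₀² = 1/0.9332 − 29/27.6 = 1.071582 − 1.050725 = 0.020857.
Hence σ₀² = 1/0.020857 ≈ 47.9.

σ₀² = 47.9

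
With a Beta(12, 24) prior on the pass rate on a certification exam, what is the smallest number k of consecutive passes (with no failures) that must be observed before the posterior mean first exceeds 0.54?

k = 17

After k passes and 0 failures the posterior is Beta(12+k, 24), with mean (12+k)/(12+24+k).
Set (12+k)/(36+k) > 0.54 and solve: k > (0.54·36 − 12)/(1 − 0.54) = 16.174.
The smallest integer exceeding 16.174 is 17.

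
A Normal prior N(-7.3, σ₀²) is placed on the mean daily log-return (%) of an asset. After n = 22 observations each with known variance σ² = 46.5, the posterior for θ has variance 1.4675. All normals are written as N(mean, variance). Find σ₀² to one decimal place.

σ₀² = 4.8

Posterior precision equals prior precision plus data precision: 1/σ_n² = 1/σ₀² + n/σ².
So 1/σ₀² = 1/1.4675 − 22/46.5 = 0.681431 − 0.473118 = 0.208313.
Hence σ₀² = 1/0.208313 ≈ 4.8.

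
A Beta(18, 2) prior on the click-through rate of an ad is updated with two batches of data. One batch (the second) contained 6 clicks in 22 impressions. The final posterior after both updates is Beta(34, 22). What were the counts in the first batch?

Sequential conjugate updates are equivalent to a single update on the pooled data, so total successes = posterior α − prior α and total failures = posterior β − prior β.
Total across both batches: 34−18=16 clicks, 22−2=20 non-clicks.
Subtract the second batch: 16−6=10 clicks and 20−16=4 non-clicks.

10 clicks and 4 non-clicks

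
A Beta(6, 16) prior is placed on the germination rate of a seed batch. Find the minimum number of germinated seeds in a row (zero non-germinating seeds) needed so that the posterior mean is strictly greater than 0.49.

After k germinated seeds and 0 non-germinating seeds the posterior is Beta(6+k, 16), with mean (6+k)/(6+16+k).
Set (6+k)/(22+k) > 0.49 and solve: k > (0.49·22 − 6)/(1 − 0.49) = 9.373.
The smallest integer exceeding 9.373 is 10.

k = 10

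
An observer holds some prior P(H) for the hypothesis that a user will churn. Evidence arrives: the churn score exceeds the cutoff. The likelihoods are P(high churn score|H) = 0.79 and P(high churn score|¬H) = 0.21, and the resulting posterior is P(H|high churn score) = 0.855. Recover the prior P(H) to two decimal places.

P(H) = 0.61

In odds form, posterior odds = prior odds × likelihood ratio, so prior odds = posterior odds ÷ LR.
Posterior odds = 0.855/(1−0.855) = 5.8966. LR = 0.79/0.21 = 3.7619.
Prior odds = 5.8966/3.7619 = 1.5675, so P(H) = 1.5675/(1+1.5675) ≈ 0.61.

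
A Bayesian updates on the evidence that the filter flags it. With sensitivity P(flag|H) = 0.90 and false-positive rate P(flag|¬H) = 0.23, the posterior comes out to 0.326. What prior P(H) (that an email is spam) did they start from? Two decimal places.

P(H) = 0.11

Bayes' rule in odds form gives O(H|E) = O(H)·[P(E|H)/P(E|¬H)], hence O(H) = O(H|E)/LR.
Posterior odds = 0.326/(1−0.326) = 0.4837. LR = 0.90/0.23 = 3.9130.
Prior odds = 0.4837/3.9130 = 0.1236, so P(H) = 0.1236/(1+0.1236) ≈ 0.11.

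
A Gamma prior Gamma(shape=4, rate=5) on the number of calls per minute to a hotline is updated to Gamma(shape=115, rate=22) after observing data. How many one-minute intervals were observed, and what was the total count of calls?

A Gamma(α, β) prior (rate parametrization) on a Poisson rate with n observations summing to S gives posterior Gamma(α+S, β+n).
Matching: Σxᵢ = 115 − 4 = 111 and n = 22 − 5 = 17.

n = 17 one-minute intervals with total 111 calls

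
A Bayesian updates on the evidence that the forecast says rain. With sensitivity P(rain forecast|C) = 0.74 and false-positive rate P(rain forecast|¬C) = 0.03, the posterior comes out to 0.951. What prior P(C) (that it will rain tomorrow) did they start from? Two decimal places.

P(C) = 0.44

Bayes' rule in odds form gives O(C|E) = O(C)·[P(E|C)/P(E|¬C)], hence O(C) = O(C|E)/LR.
Posterior odds = 0.951/(1−0.951) = 19.4082. LR = 0.74/0.03 = 24.6667.
Prior odds = 19.4082/24.6667 = 0.7868, so P(C) = 0.7868/(1+0.7868) ≈ 0.44.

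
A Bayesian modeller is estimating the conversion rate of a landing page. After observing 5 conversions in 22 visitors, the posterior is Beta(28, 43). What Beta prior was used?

Beta is conjugate to the binomial likelihood: posterior = Beta(α+s, β+f).
So α = 28 − 5 = 23 and β = 43 − 17 = 26.

Beta(23, 26)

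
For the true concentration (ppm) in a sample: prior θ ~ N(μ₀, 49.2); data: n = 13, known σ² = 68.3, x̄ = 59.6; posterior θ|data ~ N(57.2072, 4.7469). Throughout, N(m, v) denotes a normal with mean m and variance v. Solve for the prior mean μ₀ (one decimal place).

With known observation variance, the Normal–Normal posterior has precision τ_n = τ₀ + n/σ² and mean μ_n = (τ₀μ₀ + (n/σ²)x̄)/τ_n.
Here τ₀ = 1/49.2 = 0.020325 and τ_data = 13/68.3 = 0.190337, so τ_n = 0.210662.
Rearranging for μ₀: μ₀ = (μ_n·τ_n − τ_data·x̄)/τ₀ = (57.2072·0.210662 − 0.190337·59.6) / 0.020325 = 0.707298/0.020325 ≈ 34.8.

μ₀ = 34.8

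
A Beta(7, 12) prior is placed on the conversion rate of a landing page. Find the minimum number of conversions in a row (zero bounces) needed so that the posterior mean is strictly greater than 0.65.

k = 16

After k conversions and 0 bounces the posterior is Beta(7+k, 12), with mean (7+k)/(7+12+k).
Set (7+k)/(19+k) > 0.65 and solve: k > (0.65·19 − 7)/(1 − 0.65) = 15.286.
The smallest integer exceeding 15.286 is 16, and checking k=16: (23)/(35) = 0.6571 > 0.65.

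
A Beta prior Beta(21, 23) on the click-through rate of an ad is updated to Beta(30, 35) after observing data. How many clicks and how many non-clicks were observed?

Beta is conjugate to the binomial likelihood: posterior = Beta(a+s, b+f).
Match parameters: s=30−21=9, f=35−23=12.

9 clicks and 12 non-clicks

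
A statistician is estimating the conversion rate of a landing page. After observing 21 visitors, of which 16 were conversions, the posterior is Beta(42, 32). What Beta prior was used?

Beta(26, 27)

A Beta(α, β) prior with s successes and f failures in binomial data gives a Beta(α+s, β+f) posterior.
Subtract the data counts: 42−16=26, 32−5=27.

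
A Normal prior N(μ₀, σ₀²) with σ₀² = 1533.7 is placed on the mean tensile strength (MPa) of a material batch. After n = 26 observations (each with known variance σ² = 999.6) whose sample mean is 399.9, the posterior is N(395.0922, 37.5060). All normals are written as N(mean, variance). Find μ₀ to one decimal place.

μ₀ = 203.3

With known observation variance, the Normal–Normal posterior has precision τ_n = τ₀ + n/σ² and mean μ_n = (τ₀μ₀ + (n/σ²)x̄)/τ_n.
Here τ₀ = 1/1533.7 = 0.000652 and τ_data = 26/999.6 = 0.026010, so τ_n = 0.026662.
Rearranging for μ₀: μ₀ = (μ_n·τ_n − τ_data·x̄)/τ₀ = (395.0922·0.026662 − 0.026010·399.9) / 0.000652 = 0.132549/0.000652 ≈ 203.3.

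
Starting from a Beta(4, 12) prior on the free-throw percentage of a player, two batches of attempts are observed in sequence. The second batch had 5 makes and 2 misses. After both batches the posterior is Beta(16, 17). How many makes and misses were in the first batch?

7 makes and 3 misses

Because Beta–binomial updating is additive in the counts, the combined data contributed (α_post−α_prior, β_post−β_prior) successes and failures.
Total across both batches: 16−4=12 makes, 17−12=5 misses.
Subtract the second batch: 12−5=7 makes and 5−2=3 misses.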